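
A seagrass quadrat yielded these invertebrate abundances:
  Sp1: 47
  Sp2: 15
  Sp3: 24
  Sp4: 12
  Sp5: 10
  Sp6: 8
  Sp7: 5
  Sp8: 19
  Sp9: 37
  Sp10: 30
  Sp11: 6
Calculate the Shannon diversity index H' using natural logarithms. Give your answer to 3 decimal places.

2.180

Total N = 47+15+24+12+10+8+5+19+37+30+6 = 213, so the proportions are 0.22066, 0.07042, 0.11268, 0.05634, 0.04695, 0.03756, 0.02347, 0.0892, 0.17371, 0.14085, 0.02817 (working shown to 5 dp, full precision carried).
Each pᵢ ln pᵢ term: 0.22066×(-1.51114)=-0.33345, 0.07042×(-2.65324)=-0.18685, 0.11268×(-2.18324)=-0.24600, 0.05634×(-2.87639)=-0.16205, 0.04695×(-3.05871)=-0.14360, 0.03756×(-3.28185)=-0.12326, 0.02347×(-3.75185)=-0.08807, 0.0892×(-2.41685)=-0.21559, 0.17371×(-1.75037)=-0.30406, 0.14085×(-1.96009)=-0.27607, 0.02817×(-3.56953)=-0.10055.
Sum = -2.17954, so H' = 2.180.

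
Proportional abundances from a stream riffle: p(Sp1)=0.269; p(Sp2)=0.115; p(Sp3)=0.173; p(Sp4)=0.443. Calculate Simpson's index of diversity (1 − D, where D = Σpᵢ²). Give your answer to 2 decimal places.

0.69

D = 0.269² + 0.115² + 0.173² + 0.443² = 0.0724 + 0.0132 + 0.0299 + 0.1962 = 0.3118 (working shown to 4 dp, full precision carried).
So 1 − D = 0.6882, i.e. 0.69 to 2 decimal places.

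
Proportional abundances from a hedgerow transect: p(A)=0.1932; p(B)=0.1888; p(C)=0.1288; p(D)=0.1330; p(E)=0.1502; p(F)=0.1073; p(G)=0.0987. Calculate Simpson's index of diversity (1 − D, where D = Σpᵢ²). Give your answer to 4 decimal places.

0.8489

D = 0.1932² + 0.1888² + 0.1288² + 0.133² + 0.1502² + 0.1073² + 0.0987² = 0.037326 + 0.035645 + 0.016589 + 0.017689 + 0.022560 + 0.011513 + 0.009742 = 0.151065 (working shown to 6 dp, full precision carried).
So 1 − D = 0.848935, i.e. 0.8489 to 4 decimal places.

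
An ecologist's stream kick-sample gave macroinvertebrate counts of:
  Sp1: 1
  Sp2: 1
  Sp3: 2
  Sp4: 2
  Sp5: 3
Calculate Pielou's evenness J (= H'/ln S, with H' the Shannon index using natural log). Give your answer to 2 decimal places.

0.95

Total N = 1+1+2+2+3 = 9, so the proportions are 0.1111, 0.1111, 0.2222, 0.2222, 0.3333 (working shown to 4 dp, full precision carried).
H' = −Σ pᵢ ln pᵢ = −((-0.2441) + (-0.2441) + (-0.3342) + (-0.3342) + (-0.3662)) = 1.5230.
With S = 5 species, ln S = 1.6094, so J = 1.5230/1.6094 = 0.9463, i.e. 0.95 to 2 decimal places.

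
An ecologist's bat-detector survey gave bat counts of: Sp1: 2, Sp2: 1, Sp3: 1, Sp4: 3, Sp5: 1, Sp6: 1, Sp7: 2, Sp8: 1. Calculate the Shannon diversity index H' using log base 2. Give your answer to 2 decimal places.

2.86

Total N = 2+1+1+3+1+1+2+1 = 12, so the proportions are 0.1667, 0.0833, 0.0833, 0.25, 0.0833, 0.0833, 0.1667, 0.0833 (working shown to 4 dp, full precision carried).
Each pᵢ log₂ pᵢ term: 0.1667×(-2.5850)=-0.4308, 0.0833×(-3.5850)=-0.2987, 0.0833×(-3.5850)=-0.2987, 0.25×(-2.0000)=-0.5000, 0.0833×(-3.5850)=-0.2987, 0.0833×(-3.5850)=-0.2987, 0.1667×(-2.5850)=-0.4308, 0.0833×(-3.5850)=-0.2987.
Sum = -2.8554, so H' = 2.86.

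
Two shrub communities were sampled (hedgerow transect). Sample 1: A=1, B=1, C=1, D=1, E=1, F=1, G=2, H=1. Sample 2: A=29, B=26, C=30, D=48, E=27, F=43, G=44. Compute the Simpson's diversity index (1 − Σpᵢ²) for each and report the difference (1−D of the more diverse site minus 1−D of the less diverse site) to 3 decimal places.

Sample 1: N=9, proportions 0.11111, 0.11111, 0.11111, 0.11111, 0.11111, 0.11111, 0.22222, 0.11111, giving 1−D = 0.86420 (working shown to 5 dp, full precision carried).
Sample 2: N=247, proportions 0.11741, 0.10526, 0.12146, 0.19433, 0.10931, 0.17409, 0.17814, giving 1−D = 0.84863.
Difference = |0.86420 − 0.84863| = 0.01557, i.e. 0.016 to 3 decimal places.

0.016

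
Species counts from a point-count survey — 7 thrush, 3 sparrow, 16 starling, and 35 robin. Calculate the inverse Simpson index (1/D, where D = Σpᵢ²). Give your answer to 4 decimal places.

Total N = 7+3+16+35 = 61, so the proportions are 0.1147541, 0.0491803, 0.2622951, 0.5737705 (working shown to 7 dp, full precision carried).
D = 0.1147541² + 0.0491803² + 0.2622951² + 0.5737705² = 0.0131685 + 0.0024187 + 0.0687987 + 0.3292126 = 0.4135985.
So 1/D = 2.417804, i.e. 2.4178 to 4 decimal places.

2.4178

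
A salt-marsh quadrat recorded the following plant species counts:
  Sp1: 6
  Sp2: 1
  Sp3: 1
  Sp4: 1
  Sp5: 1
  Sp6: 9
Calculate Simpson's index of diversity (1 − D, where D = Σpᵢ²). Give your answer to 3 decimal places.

Total N = 6+1+1+1+1+9 = 19, so the proportions are 0.31579, 0.05263, 0.05263, 0.05263, 0.05263, 0.47368 (working shown to 5 dp, full precision carried).
D = 0.31579² + 0.05263² + 0.05263² + 0.05263² + 0.05263² + 0.47368² = 0.09972 + 0.00277 + 0.00277 + 0.00277 + 0.00277 + 0.22438 = 0.33518.
So 1 − D = 0.66482, i.e. 0.665 to 3 decimal places.

0.665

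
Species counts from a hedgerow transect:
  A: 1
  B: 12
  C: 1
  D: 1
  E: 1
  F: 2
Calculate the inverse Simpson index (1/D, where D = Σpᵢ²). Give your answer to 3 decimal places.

Total N = 1+12+1+1+1+2 = 18, so the proportions are 0.055556, 0.666667, 0.055556, 0.055556, 0.055556, 0.111111 (working shown to 6 dp, full precision carried).
D = 0.055556² + 0.666667² + 0.055556² + 0.055556² + 0.055556² + 0.111111² = 0.003086 + 0.444444 + 0.003086 + 0.003086 + 0.003086 + 0.012346 = 0.469136.
So 1/D = 2.13158, i.e. 2.132 to 3 decimal places.

2.132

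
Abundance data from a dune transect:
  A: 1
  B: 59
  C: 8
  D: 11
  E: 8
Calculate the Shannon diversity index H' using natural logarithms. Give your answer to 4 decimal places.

Total N = 1+59+8+11+8 = 87, so the proportions are 0.011494, 0.678161, 0.091954, 0.126437, 0.091954 (working shown to 6 dp, full precision carried).
Each pᵢ ln pᵢ term: 0.011494×(-4.465908)=-0.051332, 0.678161×(-0.388371)=-0.263378, 0.091954×(-2.386467)=-0.219445, 0.126437×(-2.068013)=-0.261473, 0.091954×(-2.386467)=-0.219445.
Sum = -1.015073, so H' = 1.0151.

1.0151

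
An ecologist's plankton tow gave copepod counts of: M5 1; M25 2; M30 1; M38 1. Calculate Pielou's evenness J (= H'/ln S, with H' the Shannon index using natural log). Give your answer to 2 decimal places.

Total N = 1+2+1+1 = 5, so the proportions are 0.2, 0.4, 0.2, 0.2 (working shown to 4 dp, full precision carried).
H' = −Σ pᵢ ln pᵢ = −((-0.3219) + (-0.3665) + (-0.3219) + (-0.3219)) = 1.3322.
With S = 4 species, ln S = 1.3863, so J = 1.3322/1.3863 = 0.9610, i.e. 0.96 to 2 decimal places.

0.96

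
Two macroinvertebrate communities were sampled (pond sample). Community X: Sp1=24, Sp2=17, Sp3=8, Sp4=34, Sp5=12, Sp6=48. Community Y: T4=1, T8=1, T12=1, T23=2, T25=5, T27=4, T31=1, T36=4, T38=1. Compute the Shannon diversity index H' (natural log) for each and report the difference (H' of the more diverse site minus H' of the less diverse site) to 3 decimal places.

0.340

Community X: N=143, proportions 0.16783, 0.11888, 0.05594, 0.23776, 0.08392, 0.33566, giving H' = 1.62993 (working shown to 5 dp, full precision carried).
Community Y: N=20, proportions 0.05, 0.05, 0.05, 0.1, 0.25, 0.2, 0.05, 0.2, 0.05, giving H' = 1.96954.
Difference = |1.62993 − 1.96954| = 0.33961, i.e. 0.340 to 3 decimal places.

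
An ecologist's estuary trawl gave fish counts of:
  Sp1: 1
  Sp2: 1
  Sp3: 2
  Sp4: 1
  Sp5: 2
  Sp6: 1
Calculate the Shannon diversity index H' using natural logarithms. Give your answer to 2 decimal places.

1.73

Total N = 1+1+2+1+2+1 = 8, so the proportions are 0.125, 0.125, 0.25, 0.125, 0.25, 0.125 (working shown to 4 dp, full precision carried).
Each pᵢ ln pᵢ term: 0.125×(-2.0794)=-0.2599, 0.125×(-2.0794)=-0.2599, 0.25×(-1.3863)=-0.3466, 0.125×(-2.0794)=-0.2599, 0.25×(-1.3863)=-0.3466, 0.125×(-2.0794)=-0.2599.
Sum = -1.7329, so H' = 1.73.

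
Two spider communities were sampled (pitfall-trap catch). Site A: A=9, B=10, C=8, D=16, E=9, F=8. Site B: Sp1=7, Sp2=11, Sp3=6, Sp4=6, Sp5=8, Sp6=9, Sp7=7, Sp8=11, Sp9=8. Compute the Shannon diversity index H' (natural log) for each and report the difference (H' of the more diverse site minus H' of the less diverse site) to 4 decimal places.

0.4159

Site A: N=60, proportions 0.15, 0.166667, 0.133333, 0.266667, 0.15, 0.133333, giving H' = 1.757538 (working shown to 6 dp, full precision carried).
Site B: N=73, proportions 0.09589, 0.150685, 0.082192, 0.082192, 0.109589, 0.123288, 0.09589, 0.150685, 0.109589, giving H' = 2.173423.
Difference = |1.757538 − 2.173423| = 0.415885, i.e. 0.4159 to 4 decimal places.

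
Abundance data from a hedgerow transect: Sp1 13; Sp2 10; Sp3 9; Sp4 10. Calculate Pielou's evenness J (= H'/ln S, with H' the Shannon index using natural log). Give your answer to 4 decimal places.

0.9929

Total N = 13+10+9+10 = 42, so the proportions are 0.309524, 0.238095, 0.214286, 0.238095 (working shown to 6 dp, full precision carried).
H' = −Σ pᵢ ln pᵢ = −((-0.362985) + (-0.341687) + (-0.330095) + (-0.341687)) = 1.376454.
With S = 4 species, ln S = 1.386294, so J = 1.376454/1.386294 = 0.992902, i.e. 0.9929 to 4 decimal places.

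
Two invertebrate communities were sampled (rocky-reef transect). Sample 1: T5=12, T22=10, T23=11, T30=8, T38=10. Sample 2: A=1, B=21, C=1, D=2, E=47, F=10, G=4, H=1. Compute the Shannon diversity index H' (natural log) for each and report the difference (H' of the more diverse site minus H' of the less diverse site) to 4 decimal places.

0.2941

Sample 1: N=51, proportions 0.2352941, 0.1960784, 0.2156863, 0.1568627, 0.1960784, giving H' = 1.6007872 (working shown to 7 dp, full precision carried).
Sample 2: N=87, proportions 0.0114943, 0.2413793, 0.0114943, 0.0229885, 0.5402299, 0.1149425, 0.045977, 0.0114943, giving H' = 1.3067216.
Difference = |1.6007872 − 1.3067216| = 0.2940656, i.e. 0.2941 to 4 decimal places.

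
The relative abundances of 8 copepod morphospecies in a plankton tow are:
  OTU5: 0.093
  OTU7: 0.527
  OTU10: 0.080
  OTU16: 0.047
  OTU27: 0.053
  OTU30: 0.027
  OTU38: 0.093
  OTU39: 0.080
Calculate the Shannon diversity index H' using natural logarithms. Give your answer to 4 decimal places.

Each pᵢ ln pᵢ term (working shown to 6 dp, full precision carried): 0.093×(-2.375156)=-0.220889, 0.527×(-0.640555)=-0.337572, 0.08×(-2.525729)=-0.202058, 0.047×(-3.057608)=-0.143708, 0.053×(-2.937463)=-0.155686, 0.027×(-3.611918)=-0.097522, 0.093×(-2.375156)=-0.220889, 0.08×(-2.525729)=-0.202058.
Sum = -1.580383, so H' = 1.5804.

1.5804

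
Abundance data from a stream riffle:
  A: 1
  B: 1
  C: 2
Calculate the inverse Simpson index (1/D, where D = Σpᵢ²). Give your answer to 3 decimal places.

Total N = 1+1+2 = 4, so the proportions are 0.25, 0.25, 0.5 (working shown to 6 dp, full precision carried).
D = 0.25² + 0.25² + 0.5² = 0.062500 + 0.062500 + 0.250000 = 0.375000.
So 1/D = 2.66667, i.e. 2.667 to 3 decimal places.

2.667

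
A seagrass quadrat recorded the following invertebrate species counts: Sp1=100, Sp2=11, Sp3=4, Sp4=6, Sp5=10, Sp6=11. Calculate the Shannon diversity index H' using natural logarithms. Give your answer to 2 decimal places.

1.06

Total N = 100+11+4+6+10+11 = 142, so the proportions are 0.7042, 0.0775, 0.0282, 0.0423, 0.0704, 0.0775 (working shown to 4 dp, full precision carried).
Each pᵢ ln pᵢ term: 0.7042×(-0.3507)=-0.2469, 0.0775×(-2.5579)=-0.1981, 0.0282×(-3.5695)=-0.1006, 0.0423×(-3.1641)=-0.1337, 0.0704×(-2.6532)=-0.1868, 0.0775×(-2.5579)=-0.1981.
Sum = -1.0643, so H' = 1.06.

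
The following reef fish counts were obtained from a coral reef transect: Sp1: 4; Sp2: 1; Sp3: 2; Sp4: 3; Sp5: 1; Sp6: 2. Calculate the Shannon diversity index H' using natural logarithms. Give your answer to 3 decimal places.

1.672

Total N = 4+1+2+3+1+2 = 13, so the proportions are 0.30769, 0.07692, 0.15385, 0.23077, 0.07692, 0.15385 (working shown to 5 dp, full precision carried).
Each pᵢ ln pᵢ term: 0.30769×(-1.17865)=-0.36266, 0.07692×(-2.56495)=-0.19730, 0.15385×(-1.87180)=-0.28797, 0.23077×(-1.46634)=-0.33839, 0.07692×(-2.56495)=-0.19730, 0.15385×(-1.87180)=-0.28797.
Sum = -1.67160, so H' = 1.672.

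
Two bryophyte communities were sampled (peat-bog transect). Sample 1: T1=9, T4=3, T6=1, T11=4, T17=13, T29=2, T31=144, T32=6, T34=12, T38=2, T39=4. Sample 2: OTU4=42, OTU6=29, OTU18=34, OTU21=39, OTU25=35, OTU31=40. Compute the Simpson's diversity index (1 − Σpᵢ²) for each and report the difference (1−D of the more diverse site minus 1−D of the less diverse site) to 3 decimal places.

0.361

Sample 1: N=200, proportions 0.045, 0.015, 0.005, 0.02, 0.065, 0.01, 0.72, 0.03, 0.06, 0.01, 0.02, giving 1−D = 0.46960 (working shown to 5 dp, full precision carried).
Sample 2: N=219, proportions 0.19178, 0.13242, 0.15525, 0.17808, 0.15982, 0.18265, giving 1−D = 0.83097.
Difference = |0.46960 − 0.83097| = 0.36137, i.e. 0.361 to 3 decimal places.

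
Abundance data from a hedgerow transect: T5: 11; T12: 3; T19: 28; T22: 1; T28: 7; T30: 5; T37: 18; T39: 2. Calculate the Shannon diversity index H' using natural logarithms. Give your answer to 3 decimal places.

1.677

Total N = 11+3+28+1+7+5+18+2 = 75, so the proportions are 0.14667, 0.04, 0.37333, 0.01333, 0.09333, 0.06667, 0.24, 0.02667 (working shown to 5 dp, full precision carried).
Each pᵢ ln pᵢ term: 0.14667×(-1.91959)=-0.28154, 0.04×(-3.21888)=-0.12876, 0.37333×(-0.98528)=-0.36784, 0.01333×(-4.31749)=-0.05757, 0.09333×(-2.37158)=-0.22135, 0.06667×(-2.70805)=-0.18054, 0.24×(-1.42712)=-0.34251, 0.02667×(-3.62434)=-0.09665.
Sum = -1.67674, so H' = 1.677.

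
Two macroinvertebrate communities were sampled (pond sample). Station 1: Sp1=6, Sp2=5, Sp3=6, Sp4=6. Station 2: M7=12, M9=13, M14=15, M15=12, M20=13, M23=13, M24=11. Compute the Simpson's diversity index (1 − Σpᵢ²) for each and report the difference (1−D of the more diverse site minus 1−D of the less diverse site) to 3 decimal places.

Station 1: N=23, proportions 0.26087, 0.21739, 0.26087, 0.26087, giving 1−D = 0.74858 (working shown to 5 dp, full precision carried).
Station 2: N=89, proportions 0.13483, 0.14607, 0.16854, 0.13483, 0.14607, 0.14607, 0.1236, giving 1−D = 0.85595.
Difference = |0.74858 − 0.85595| = 0.10737, i.e. 0.107 to 3 decimal places.

0.107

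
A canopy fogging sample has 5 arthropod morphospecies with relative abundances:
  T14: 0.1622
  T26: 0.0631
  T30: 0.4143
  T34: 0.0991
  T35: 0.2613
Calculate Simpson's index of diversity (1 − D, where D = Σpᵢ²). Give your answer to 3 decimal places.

D = 0.1622² + 0.0631² + 0.4143² + 0.0991² + 0.2613² = 0.02631 + 0.00398 + 0.17164 + 0.00982 + 0.06828 = 0.28003 (working shown to 5 dp, full precision carried).
So 1 − D = 0.71997, i.e. 0.720 to 3 decimal places.

0.720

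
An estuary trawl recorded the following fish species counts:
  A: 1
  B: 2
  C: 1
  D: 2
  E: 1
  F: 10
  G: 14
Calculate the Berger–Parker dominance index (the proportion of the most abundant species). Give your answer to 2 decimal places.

Total N = 1+2+1+2+1+10+14 = 31, so the proportions are 0.0323, 0.0645, 0.0323, 0.0645, 0.0323, 0.3226, 0.4516 (working shown to 4 dp, full precision carried).
The largest proportion is 0.4516, i.e. d = 0.45 to 2 decimal places.

0.45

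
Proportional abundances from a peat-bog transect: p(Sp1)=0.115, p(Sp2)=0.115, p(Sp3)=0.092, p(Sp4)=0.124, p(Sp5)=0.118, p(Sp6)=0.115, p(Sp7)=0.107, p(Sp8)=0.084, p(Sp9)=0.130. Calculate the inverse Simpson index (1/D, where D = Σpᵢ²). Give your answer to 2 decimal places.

8.86

D = 0.115² + 0.115² + 0.092² + 0.124² + 0.118² + 0.115² + 0.107² + 0.084² + 0.13² = 0.013225 + 0.013225 + 0.008464 + 0.015376 + 0.013924 + 0.013225 + 0.011449 + 0.007056 + 0.016900 = 0.112844 (working shown to 6 dp, full precision carried).
So 1/D = 8.8618, i.e. 8.86 to 2 decimal places.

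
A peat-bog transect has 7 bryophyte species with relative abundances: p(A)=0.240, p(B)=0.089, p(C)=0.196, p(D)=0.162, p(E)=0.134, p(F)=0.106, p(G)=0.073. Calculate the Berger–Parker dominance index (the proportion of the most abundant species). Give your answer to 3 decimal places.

The largest proportion is 0.24, i.e. d = 0.240 to 3 decimal places.

0.240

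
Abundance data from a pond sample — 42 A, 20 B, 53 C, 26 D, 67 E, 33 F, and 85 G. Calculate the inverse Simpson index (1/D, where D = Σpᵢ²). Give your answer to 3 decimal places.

5.760

Total N = 42+20+53+26+67+33+85 = 326, so the proportions are 0.1288344, 0.0613497, 0.1625767, 0.0797546, 0.2055215, 0.101227, 0.2607362 (working shown to 7 dp, full precision carried).
D = 0.1288344² + 0.0613497² + 0.1625767² + 0.0797546² + 0.2055215² + 0.101227² + 0.2607362² = 0.0165983 + 0.0037638 + 0.0264312 + 0.0063608 + 0.0422391 + 0.0102469 + 0.0679834 = 0.1736234.
So 1/D = 5.75959, i.e. 5.760 to 3 decimal places.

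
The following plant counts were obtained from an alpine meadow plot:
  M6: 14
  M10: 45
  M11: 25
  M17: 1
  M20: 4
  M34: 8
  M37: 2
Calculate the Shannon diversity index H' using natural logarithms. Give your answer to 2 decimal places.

Total N = 14+45+25+1+4+8+2 = 99, so the proportions are 0.1414, 0.4545, 0.2525, 0.0101, 0.0404, 0.0808, 0.0202 (working shown to 4 dp, full precision carried).
Each pᵢ ln pᵢ term: 0.1414×(-1.9561)=-0.2766, 0.4545×(-0.7885)=-0.3584, 0.2525×(-1.3762)=-0.3475, 0.0101×(-4.5951)=-0.0464, 0.0404×(-3.2088)=-0.1296, 0.0808×(-2.5157)=-0.2033, 0.0202×(-3.9020)=-0.0788.
Sum = -1.4407, so H' = 1.44.

1.44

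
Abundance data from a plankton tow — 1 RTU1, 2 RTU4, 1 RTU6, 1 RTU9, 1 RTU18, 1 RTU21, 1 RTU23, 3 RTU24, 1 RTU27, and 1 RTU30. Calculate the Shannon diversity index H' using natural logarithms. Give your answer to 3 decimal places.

Total N = 1+2+1+1+1+1+1+3+1+1 = 13, so the proportions are 0.07692, 0.15385, 0.07692, 0.07692, 0.07692, 0.07692, 0.07692, 0.23077, 0.07692, 0.07692 (working shown to 5 dp, full precision carried).
Each pᵢ ln pᵢ term: 0.07692×(-2.56495)=-0.19730, 0.15385×(-1.87180)=-0.28797, 0.07692×(-2.56495)=-0.19730, 0.07692×(-2.56495)=-0.19730, 0.07692×(-2.56495)=-0.19730, 0.07692×(-2.56495)=-0.19730, 0.07692×(-2.56495)=-0.19730, 0.23077×(-1.46634)=-0.33839, 0.07692×(-2.56495)=-0.19730, 0.07692×(-2.56495)=-0.19730.
Sum = -2.20479, so H' = 2.205.

2.205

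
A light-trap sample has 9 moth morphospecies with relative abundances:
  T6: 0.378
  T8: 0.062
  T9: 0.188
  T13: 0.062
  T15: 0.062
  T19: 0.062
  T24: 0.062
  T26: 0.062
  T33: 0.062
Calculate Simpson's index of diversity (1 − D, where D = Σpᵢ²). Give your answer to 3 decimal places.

0.795

D = 0.378² + 0.062² + 0.188² + 0.062² + 0.062² + 0.062² + 0.062² + 0.062² + 0.062² = 0.14288 + 0.00384 + 0.03534 + 0.00384 + 0.00384 + 0.00384 + 0.00384 + 0.00384 + 0.00384 = 0.20514 (working shown to 5 dp, full precision carried).
So 1 − D = 0.79486, i.e. 0.795 to 3 decimal places.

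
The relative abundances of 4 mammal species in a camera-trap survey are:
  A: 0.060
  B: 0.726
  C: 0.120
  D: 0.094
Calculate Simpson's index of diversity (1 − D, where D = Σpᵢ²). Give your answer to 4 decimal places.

0.4461

D = 0.06² + 0.726² + 0.12² + 0.094² = 0.003600 + 0.527076 + 0.014400 + 0.008836 = 0.553912 (working shown to 6 dp, full precision carried).
So 1 − D = 0.446088, i.e. 0.4461 to 4 decimal places.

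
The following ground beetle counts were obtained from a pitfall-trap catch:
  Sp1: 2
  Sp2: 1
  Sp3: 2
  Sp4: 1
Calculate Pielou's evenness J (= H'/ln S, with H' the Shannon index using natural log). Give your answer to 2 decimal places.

Total N = 2+1+2+1 = 6, so the proportions are 0.3333, 0.1667, 0.3333, 0.1667 (working shown to 4 dp, full precision carried).
H' = −Σ pᵢ ln pᵢ = −((-0.3662) + (-0.2986) + (-0.3662) + (-0.2986)) = 1.3297.
With S = 4 species, ln S = 1.3863, so J = 1.3297/1.3863 = 0.9591, i.e. 0.96 to 2 decimal places.

0.96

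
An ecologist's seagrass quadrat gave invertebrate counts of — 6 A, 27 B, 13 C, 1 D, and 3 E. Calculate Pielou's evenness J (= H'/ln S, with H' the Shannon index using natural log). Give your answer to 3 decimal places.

Total N = 6+27+13+1+3 = 50, so the proportions are 0.12, 0.54, 0.26, 0.02, 0.06 (working shown to 5 dp, full precision carried).
H' = −Σ pᵢ ln pᵢ = −((-0.25443) + (-0.33274) + (-0.35024) + (-0.07824) + (-0.16880)) = 1.18446.
With S = 5 species, ln S = 1.60944, so J = 1.18446/1.60944 = 0.73594, i.e. 0.736 to 3 decimal places.

0.736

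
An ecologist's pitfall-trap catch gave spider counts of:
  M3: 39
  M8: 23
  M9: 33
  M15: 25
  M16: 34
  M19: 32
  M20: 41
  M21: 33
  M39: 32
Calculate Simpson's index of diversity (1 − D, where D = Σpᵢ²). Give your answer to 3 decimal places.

Total N = 39+23+33+25+34+32+41+33+32 = 292, so the proportions are 0.13356, 0.07877, 0.11301, 0.08562, 0.11644, 0.10959, 0.14041, 0.11301, 0.10959 (working shown to 5 dp, full precision carried).
D = 0.13356² + 0.07877² + 0.11301² + 0.08562² + 0.11644² + 0.10959² + 0.14041² + 0.11301² + 0.10959² = 0.01784 + 0.00620 + 0.01277 + 0.00733 + 0.01356 + 0.01201 + 0.01972 + 0.01277 + 0.01201 = 0.11421.
So 1 − D = 0.88579, i.e. 0.886 to 3 decimal places.

0.886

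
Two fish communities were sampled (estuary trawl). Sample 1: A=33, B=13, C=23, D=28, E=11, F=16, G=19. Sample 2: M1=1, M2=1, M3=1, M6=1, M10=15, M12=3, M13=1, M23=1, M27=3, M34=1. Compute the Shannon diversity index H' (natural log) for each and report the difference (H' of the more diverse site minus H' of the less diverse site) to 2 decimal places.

Sample 1: N=143, proportions 0.2308, 0.0909, 0.1608, 0.1958, 0.0769, 0.1119, 0.1329, giving H' = 1.8801 (working shown to 4 dp, full precision carried).
Sample 2: N=28, proportions 0.0357, 0.0357, 0.0357, 0.0357, 0.5357, 0.1071, 0.0357, 0.0357, 0.1071, 0.0357, giving H' = 1.6460.
Difference = |1.8801 − 1.6460| = 0.2341, i.e. 0.23 to 2 decimal places.

0.23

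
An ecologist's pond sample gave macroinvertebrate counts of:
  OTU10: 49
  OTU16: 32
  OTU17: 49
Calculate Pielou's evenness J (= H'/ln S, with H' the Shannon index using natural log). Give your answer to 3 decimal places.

0.984

Total N = 49+32+49 = 130, so the proportions are 0.37692, 0.24615, 0.37692 (working shown to 5 dp, full precision carried).
H' = −Σ pᵢ ln pᵢ = −((-0.36777) + (-0.34506) + (-0.36777)) = 1.08060.
With S = 3 species, ln S = 1.09861, so J = 1.08060/1.09861 = 0.98360, i.e. 0.984 to 3 decimal places.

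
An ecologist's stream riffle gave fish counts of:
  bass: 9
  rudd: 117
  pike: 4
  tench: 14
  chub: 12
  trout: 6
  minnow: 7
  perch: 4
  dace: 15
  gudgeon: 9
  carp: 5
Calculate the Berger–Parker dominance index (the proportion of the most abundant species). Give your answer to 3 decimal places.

0.579

Total N = 9+117+4+14+12+6+7+4+15+9+5 = 202, so the proportions are 0.04455, 0.57921, 0.0198, 0.06931, 0.05941, 0.0297, 0.03465, 0.0198, 0.07426, 0.04455, 0.02475 (working shown to 5 dp, full precision carried).
The largest proportion is 0.57921, i.e. d = 0.579 to 3 decimal places.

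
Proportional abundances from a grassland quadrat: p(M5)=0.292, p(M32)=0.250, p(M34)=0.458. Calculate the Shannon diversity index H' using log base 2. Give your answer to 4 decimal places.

Each pᵢ log₂ pᵢ term (working shown to 6 dp, full precision carried): 0.292×(-1.775960)=-0.518580, 0.25×(-2.000000)=-0.500000, 0.458×(-1.126580)=-0.515974.
Sum = -1.534554, so H' = 1.5346.

1.5346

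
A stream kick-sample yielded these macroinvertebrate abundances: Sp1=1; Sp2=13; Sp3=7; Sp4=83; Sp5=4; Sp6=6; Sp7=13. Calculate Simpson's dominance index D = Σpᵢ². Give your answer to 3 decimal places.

Total N = 1+13+7+83+4+6+13 = 127, so the proportions are 0.00787, 0.10236, 0.05512, 0.65354, 0.0315, 0.04724, 0.10236 (working shown to 5 dp, full precision carried).
D = 0.00787² + 0.10236² + 0.05512² + 0.65354² + 0.0315² + 0.04724² + 0.10236² = 0.00006 + 0.01048 + 0.00304 + 0.42712 + 0.00099 + 0.00223 + 0.01048 = 0.45440.
To 3 decimal places, D = 0.454.

0.454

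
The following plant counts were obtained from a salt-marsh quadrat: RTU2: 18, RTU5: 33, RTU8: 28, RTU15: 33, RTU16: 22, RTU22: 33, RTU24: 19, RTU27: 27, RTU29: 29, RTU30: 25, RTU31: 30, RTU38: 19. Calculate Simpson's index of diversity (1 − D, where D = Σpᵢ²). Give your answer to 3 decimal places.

Total N = 18+33+28+33+22+33+19+27+29+25+30+19 = 316, so the proportions are 0.05696, 0.10443, 0.08861, 0.10443, 0.06962, 0.10443, 0.06013, 0.08544, 0.09177, 0.07911, 0.09494, 0.06013 (working shown to 5 dp, full precision carried).
D = 0.05696² + 0.10443² + 0.08861² + 0.10443² + 0.06962² + 0.10443² + 0.06013² + 0.08544² + 0.09177² + 0.07911² + 0.09494² + 0.06013² = 0.00324 + 0.01091 + 0.00785 + 0.01091 + 0.00485 + 0.01091 + 0.00362 + 0.00730 + 0.00842 + 0.00626 + 0.00901 + 0.00362 = 0.08689.
So 1 − D = 0.91311, i.e. 0.913 to 3 decimal places.

0.913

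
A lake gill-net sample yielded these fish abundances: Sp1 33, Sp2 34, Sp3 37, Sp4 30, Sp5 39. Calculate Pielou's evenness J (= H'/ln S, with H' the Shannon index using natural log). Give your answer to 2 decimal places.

Total N = 33+34+37+30+39 = 173, so the proportions are 0.1908, 0.1965, 0.2139, 0.1734, 0.2254 (working shown to 4 dp, full precision carried).
H' = −Σ pᵢ ln pᵢ = −((-0.3160) + (-0.3197) + (-0.3299) + (-0.3038) + (-0.3358)) = 1.6053.
With S = 5 species, ln S = 1.6094, so J = 1.6053/1.6094 = 0.9974, i.e. 1.00 to 2 decimal places.

1.00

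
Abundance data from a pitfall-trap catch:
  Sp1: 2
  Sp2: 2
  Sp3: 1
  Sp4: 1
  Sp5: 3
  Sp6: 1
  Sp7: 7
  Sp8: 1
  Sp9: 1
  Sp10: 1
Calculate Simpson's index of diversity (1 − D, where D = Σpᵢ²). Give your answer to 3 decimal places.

Total N = 2+2+1+1+3+1+7+1+1+1 = 20, so the proportions are 0.1, 0.1, 0.05, 0.05, 0.15, 0.05, 0.35, 0.05, 0.05, 0.05 (working shown to 5 dp, full precision carried).
D = 0.1² + 0.1² + 0.05² + 0.05² + 0.15² + 0.05² + 0.35² + 0.05² + 0.05² + 0.05² = 0.01000 + 0.01000 + 0.00250 + 0.00250 + 0.02250 + 0.00250 + 0.12250 + 0.00250 + 0.00250 + 0.00250 = 0.18000.
So 1 − D = 0.82000, i.e. 0.820 to 3 decimal places.

0.820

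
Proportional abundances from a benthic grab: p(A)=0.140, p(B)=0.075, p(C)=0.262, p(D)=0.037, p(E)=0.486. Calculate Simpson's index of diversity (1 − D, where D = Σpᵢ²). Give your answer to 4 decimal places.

D = 0.14² + 0.075² + 0.262² + 0.037² + 0.486² = 0.019600 + 0.005625 + 0.068644 + 0.001369 + 0.236196 = 0.331434 (working shown to 6 dp, full precision carried).
So 1 − D = 0.668566, i.e. 0.6686 to 4 decimal places.

0.6686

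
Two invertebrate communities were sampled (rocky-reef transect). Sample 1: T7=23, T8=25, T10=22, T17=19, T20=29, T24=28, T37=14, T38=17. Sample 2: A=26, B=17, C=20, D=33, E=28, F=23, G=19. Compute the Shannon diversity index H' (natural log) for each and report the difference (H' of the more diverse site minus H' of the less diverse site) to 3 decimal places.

0.132

Sample 1: N=177, proportions 0.129944, 0.141243, 0.124294, 0.107345, 0.163842, 0.158192, 0.079096, 0.096045, giving H' = 2.054114 (working shown to 6 dp, full precision carried).
Sample 2: N=166, proportions 0.156627, 0.10241, 0.120482, 0.198795, 0.168675, 0.138554, 0.114458, giving H' = 1.922006.
Difference = |2.054114 − 1.922006| = 0.132108, i.e. 0.132 to 3 decimal places.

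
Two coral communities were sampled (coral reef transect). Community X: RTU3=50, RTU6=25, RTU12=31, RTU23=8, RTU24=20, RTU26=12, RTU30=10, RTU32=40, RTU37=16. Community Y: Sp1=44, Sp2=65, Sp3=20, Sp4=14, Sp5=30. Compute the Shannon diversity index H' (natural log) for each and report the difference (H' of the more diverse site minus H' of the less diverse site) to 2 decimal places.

Community X: N=212, proportions 0.2358, 0.1179, 0.1462, 0.0377, 0.0943, 0.0566, 0.0472, 0.1887, 0.0755, giving H' = 2.0366 (working shown to 4 dp, full precision carried).
Community Y: N=173, proportions 0.2543, 0.3757, 0.1156, 0.0809, 0.1734, giving H' = 1.4727.
Difference = |2.0366 − 1.4727| = 0.5639, i.e. 0.56 to 2 decimal places.

0.56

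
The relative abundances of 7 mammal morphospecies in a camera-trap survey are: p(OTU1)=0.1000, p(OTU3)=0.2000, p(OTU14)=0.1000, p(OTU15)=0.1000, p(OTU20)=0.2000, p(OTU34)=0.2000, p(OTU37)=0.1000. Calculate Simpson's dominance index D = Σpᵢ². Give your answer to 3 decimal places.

D = 0.1² + 0.2² + 0.1² + 0.1² + 0.2² + 0.2² + 0.1² = 0.01000 + 0.04000 + 0.01000 + 0.01000 + 0.04000 + 0.04000 + 0.01000 = 0.16000 (working shown to 5 dp, full precision carried).
To 3 decimal places, D = 0.160.

0.160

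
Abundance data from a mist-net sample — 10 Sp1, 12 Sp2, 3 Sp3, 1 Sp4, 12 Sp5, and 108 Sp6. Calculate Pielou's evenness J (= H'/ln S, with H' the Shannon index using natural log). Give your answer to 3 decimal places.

0.520

Total N = 10+12+3+1+12+108 = 146, so the proportions are 0.06849, 0.08219, 0.02055, 0.00685, 0.08219, 0.73973 (working shown to 5 dp, full precision carried).
H' = −Σ pᵢ ln pᵢ = −((-0.18363) + (-0.20537) + (-0.07983) + (-0.03413) + (-0.20537) + (-0.22301)) = 0.93135.
With S = 6 species, ln S = 1.79176, so J = 0.93135/1.79176 = 0.51980, i.e. 0.520 to 3 decimal places.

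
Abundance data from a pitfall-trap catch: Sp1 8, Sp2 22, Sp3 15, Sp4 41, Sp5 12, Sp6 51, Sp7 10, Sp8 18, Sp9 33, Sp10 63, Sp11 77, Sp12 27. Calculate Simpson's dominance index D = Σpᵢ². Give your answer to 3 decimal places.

Total N = 8+22+15+41+12+51+10+18+33+63+77+27 = 377, so the proportions are 0.02122, 0.05836, 0.03979, 0.10875, 0.03183, 0.13528, 0.02653, 0.04775, 0.08753, 0.16711, 0.20424, 0.07162 (working shown to 5 dp, full precision carried).
D = 0.02122² + 0.05836² + 0.03979² + 0.10875² + 0.03183² + 0.13528² + 0.02653² + 0.04775² + 0.08753² + 0.16711² + 0.20424² + 0.07162² = 0.00045 + 0.00341 + 0.00158 + 0.01183 + 0.00101 + 0.01830 + 0.00070 + 0.00228 + 0.00766 + 0.02793 + 0.04172 + 0.00513 = 0.12199.
To 3 decimal places, D = 0.122.

0.122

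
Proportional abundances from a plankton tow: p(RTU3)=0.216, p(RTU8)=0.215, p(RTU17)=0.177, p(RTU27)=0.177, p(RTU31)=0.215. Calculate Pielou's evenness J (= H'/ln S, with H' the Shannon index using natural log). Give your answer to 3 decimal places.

0.997

H' = −Σ pᵢ ln pᵢ = −((-0.33102) + (-0.33048) + (-0.30649) + (-0.30649) + (-0.33048)) = 1.60496 (working shown to 5 dp, full precision carried).
With S = 5 species, ln S = 1.60944, so J = 1.60496/1.60944 = 0.99722, i.e. 0.997 to 3 decimal places.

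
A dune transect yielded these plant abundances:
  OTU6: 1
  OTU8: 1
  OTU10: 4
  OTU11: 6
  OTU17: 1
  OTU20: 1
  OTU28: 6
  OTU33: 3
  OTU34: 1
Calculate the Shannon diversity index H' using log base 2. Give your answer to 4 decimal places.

2.7610

Total N = 1+1+4+6+1+1+6+3+1 = 24, so the proportions are 0.041667, 0.041667, 0.166667, 0.25, 0.041667, 0.041667, 0.25, 0.125, 0.041667 (working shown to 6 dp, full precision carried).
Each pᵢ log₂ pᵢ term: 0.041667×(-4.584963)=-0.191040, 0.041667×(-4.584963)=-0.191040, 0.166667×(-2.584963)=-0.430827, 0.25×(-2.000000)=-0.500000, 0.041667×(-4.584963)=-0.191040, 0.041667×(-4.584963)=-0.191040, 0.25×(-2.000000)=-0.500000, 0.125×(-3.000000)=-0.375000, 0.041667×(-4.584963)=-0.191040.
Sum = -2.761028, so H' = 2.7610.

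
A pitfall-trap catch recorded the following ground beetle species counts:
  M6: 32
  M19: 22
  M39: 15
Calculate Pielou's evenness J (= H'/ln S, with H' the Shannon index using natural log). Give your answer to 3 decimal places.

Total N = 32+22+15 = 69, so the proportions are 0.46377, 0.31884, 0.21739 (working shown to 5 dp, full precision carried).
H' = −Σ pᵢ ln pᵢ = −((-0.35635) + (-0.36446) + (-0.33175)) = 1.05255.
With S = 3 species, ln S = 1.09861, so J = 1.05255/1.09861 = 0.95807, i.e. 0.958 to 3 decimal places.

0.958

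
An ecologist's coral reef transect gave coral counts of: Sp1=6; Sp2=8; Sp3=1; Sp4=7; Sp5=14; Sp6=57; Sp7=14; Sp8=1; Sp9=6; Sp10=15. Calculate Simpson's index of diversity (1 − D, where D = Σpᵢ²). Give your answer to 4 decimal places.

Total N = 6+8+1+7+14+57+14+1+6+15 = 129, so the proportions are 0.046512, 0.062016, 0.007752, 0.054264, 0.108527, 0.44186, 0.108527, 0.007752, 0.046512, 0.116279 (working shown to 6 dp, full precision carried).
D = 0.046512² + 0.062016² + 0.007752² + 0.054264² + 0.108527² + 0.44186² + 0.108527² + 0.007752² + 0.046512² + 0.116279² = 0.002163 + 0.003846 + 0.000060 + 0.002945 + 0.011778 + 0.195241 + 0.011778 + 0.000060 + 0.002163 + 0.013521 = 0.243555.
So 1 − D = 0.756445, i.e. 0.7564 to 4 decimal places.

0.7564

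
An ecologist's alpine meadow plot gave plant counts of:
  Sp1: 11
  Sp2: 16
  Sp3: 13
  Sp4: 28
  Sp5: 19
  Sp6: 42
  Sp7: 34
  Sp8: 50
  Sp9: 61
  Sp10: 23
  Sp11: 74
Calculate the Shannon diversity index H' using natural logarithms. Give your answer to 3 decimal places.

2.231

Total N = 11+16+13+28+19+42+34+50+61+23+74 = 371, so the proportions are 0.02965, 0.04313, 0.03504, 0.07547, 0.05121, 0.11321, 0.09164, 0.13477, 0.16442, 0.06199, 0.19946 (working shown to 5 dp, full precision carried).
Each pᵢ ln pᵢ term: 0.02965×(-3.51831)=-0.10432, 0.04313×(-3.14361)=-0.13557, 0.03504×(-3.35125)=-0.11743, 0.07547×(-2.58400)=-0.19502, 0.05121×(-2.97176)=-0.15219, 0.11321×(-2.17853)=-0.24663, 0.09164×(-2.38984)=-0.21902, 0.13477×(-2.00418)=-0.27010, 0.16442×(-1.80533)=-0.29683, 0.06199×(-2.78071)=-0.17239, 0.19946×(-1.61214)=-0.32156.
Sum = -2.23106, so H' = 2.231.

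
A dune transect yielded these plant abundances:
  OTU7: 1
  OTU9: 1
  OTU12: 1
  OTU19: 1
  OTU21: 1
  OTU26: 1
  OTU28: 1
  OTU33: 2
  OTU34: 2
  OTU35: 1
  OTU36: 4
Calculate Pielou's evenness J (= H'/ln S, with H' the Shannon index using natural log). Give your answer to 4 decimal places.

Total N = 1+1+1+1+1+1+1+2+2+1+4 = 16, so the proportions are 0.0625, 0.0625, 0.0625, 0.0625, 0.0625, 0.0625, 0.0625, 0.125, 0.125, 0.0625, 0.25 (working shown to 6 dp, full precision carried).
H' = −Σ pᵢ ln pᵢ = −((-0.173287) + (-0.173287) + (-0.173287) + (-0.173287) + (-0.173287) + (-0.173287) + (-0.173287) + (-0.259930) + (-0.259930) + (-0.173287) + (-0.346574)) = 2.252728.
With S = 11 species, ln S = 2.397895, so J = 2.252728/2.397895 = 0.939461, i.e. 0.9395 to 4 decimal places.

0.9395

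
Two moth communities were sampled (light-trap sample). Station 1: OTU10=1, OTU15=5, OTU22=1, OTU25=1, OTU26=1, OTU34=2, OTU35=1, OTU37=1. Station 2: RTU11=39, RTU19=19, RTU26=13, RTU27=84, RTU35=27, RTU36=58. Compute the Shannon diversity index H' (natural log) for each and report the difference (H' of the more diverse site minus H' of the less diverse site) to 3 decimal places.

Station 1: N=13, proportions 0.076923, 0.384615, 0.076923, 0.076923, 0.076923, 0.153846, 0.076923, 0.076923, giving H' = 1.839297 (working shown to 6 dp, full precision carried).
Station 2: N=240, proportions 0.1625, 0.079167, 0.054167, 0.35, 0.1125, 0.241667, giving H' = 1.610433.
Difference = |1.839297 − 1.610433| = 0.228864, i.e. 0.229 to 3 decimal places.

0.229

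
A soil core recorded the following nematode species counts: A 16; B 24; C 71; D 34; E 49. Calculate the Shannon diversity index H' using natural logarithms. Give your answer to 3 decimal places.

1.485

Total N = 16+24+71+34+49 = 194, so the proportions are 0.08247, 0.12371, 0.36598, 0.17526, 0.25258 (working shown to 5 dp, full precision carried).
Each pᵢ ln pᵢ term: 0.08247×(-2.49527)=-0.20580, 0.12371×(-2.08980)=-0.25853, 0.36598×(-1.00518)=-0.36787, 0.17526×(-1.74150)=-0.30521, 0.25258×(-1.37604)=-0.34756.
Sum = -1.48497, so H' = 1.485.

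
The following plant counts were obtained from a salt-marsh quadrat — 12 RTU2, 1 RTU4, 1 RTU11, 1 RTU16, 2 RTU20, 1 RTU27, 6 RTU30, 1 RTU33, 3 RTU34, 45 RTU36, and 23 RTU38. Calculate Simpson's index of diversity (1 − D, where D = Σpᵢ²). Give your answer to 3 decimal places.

Total N = 12+1+1+1+2+1+6+1+3+45+23 = 96, so the proportions are 0.125, 0.01042, 0.01042, 0.01042, 0.02083, 0.01042, 0.0625, 0.01042, 0.03125, 0.46875, 0.23958 (working shown to 5 dp, full precision carried).
D = 0.125² + 0.01042² + 0.01042² + 0.01042² + 0.02083² + 0.01042² + 0.0625² + 0.01042² + 0.03125² + 0.46875² + 0.23958² = 0.01562 + 0.00011 + 0.00011 + 0.00011 + 0.00043 + 0.00011 + 0.00391 + 0.00011 + 0.00098 + 0.21973 + 0.05740 = 0.29861.
So 1 − D = 0.70139, i.e. 0.701 to 3 decimal places.

0.701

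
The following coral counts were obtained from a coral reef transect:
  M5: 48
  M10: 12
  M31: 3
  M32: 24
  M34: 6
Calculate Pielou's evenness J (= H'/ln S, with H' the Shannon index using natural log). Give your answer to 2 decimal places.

Total N = 48+12+3+24+6 = 93, so the proportions are 0.5161, 0.129, 0.0323, 0.2581, 0.0645 (working shown to 4 dp, full precision carried).
H' = −Σ pᵢ ln pᵢ = −((-0.3414) + (-0.2642) + (-0.1108) + (-0.3496) + (-0.1768)) = 1.2427.
With S = 5 species, ln S = 1.6094, so J = 1.2427/1.6094 = 0.7722, i.e. 0.77 to 2 decimal places.

0.77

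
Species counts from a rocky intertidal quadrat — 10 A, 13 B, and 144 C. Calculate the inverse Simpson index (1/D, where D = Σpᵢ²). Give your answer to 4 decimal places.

1.3277

Total N = 10+13+144 = 167, so the proportions are 0.0598802, 0.0778443, 0.8622754 (working shown to 7 dp, full precision carried).
D = 0.0598802² + 0.0778443² + 0.8622754² = 0.0035856 + 0.0060597 + 0.7435190 = 0.7531643.
So 1/D = 1.327731, i.e. 1.3277 to 4 decimal places.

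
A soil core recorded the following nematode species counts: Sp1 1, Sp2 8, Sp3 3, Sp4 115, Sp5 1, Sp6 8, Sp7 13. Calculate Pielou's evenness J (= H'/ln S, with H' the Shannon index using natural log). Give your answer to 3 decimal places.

0.448

Total N = 1+8+3+115+1+8+13 = 149, so the proportions are 0.00671, 0.05369, 0.02013, 0.77181, 0.00671, 0.05369, 0.08725 (working shown to 5 dp, full precision carried).
H' = −Σ pᵢ ln pᵢ = −((-0.03358) + (-0.15702) + (-0.07863) + (-0.19991) + (-0.03358) + (-0.15702) + (-0.21280)) = 0.87255.
With S = 7 species, ln S = 1.94591, so J = 0.87255/1.94591 = 0.44840, i.e. 0.448 to 3 decimal places.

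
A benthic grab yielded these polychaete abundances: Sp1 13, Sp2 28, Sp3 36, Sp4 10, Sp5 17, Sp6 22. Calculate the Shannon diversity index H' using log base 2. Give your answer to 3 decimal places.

2.456

Total N = 13+28+36+10+17+22 = 126, so the proportions are 0.10317, 0.22222, 0.28571, 0.07937, 0.13492, 0.1746 (working shown to 5 dp, full precision carried).
Each pᵢ log₂ pᵢ term: 0.10317×(-3.27684)=-0.33809, 0.22222×(-2.16993)=-0.48221, 0.28571×(-1.80735)=-0.51639, 0.07937×(-3.65535)=-0.29011, 0.13492×(-2.88982)=-0.38990, 0.1746×(-2.51785)=-0.43962.
Sum = -2.45631, so H' = 2.456.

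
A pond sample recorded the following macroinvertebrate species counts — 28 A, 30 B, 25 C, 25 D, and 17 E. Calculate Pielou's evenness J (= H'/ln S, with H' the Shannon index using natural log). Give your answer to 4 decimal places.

0.9896

Total N = 28+30+25+25+17 = 125, so the proportions are 0.224, 0.24, 0.2, 0.2, 0.136 (working shown to 6 dp, full precision carried).
H' = −Σ pᵢ ln pᵢ = −((-0.335128) + (-0.342508) + (-0.321888) + (-0.321888) + (-0.271334)) = 1.592745.
With S = 5 species, ln S = 1.609438, so J = 1.592745/1.609438 = 0.989628, i.e. 0.9896 to 4 decimal places.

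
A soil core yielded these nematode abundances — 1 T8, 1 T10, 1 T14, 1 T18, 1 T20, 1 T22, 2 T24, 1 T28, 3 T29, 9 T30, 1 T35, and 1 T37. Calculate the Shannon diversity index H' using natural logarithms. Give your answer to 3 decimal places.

2.072

Total N = 1+1+1+1+1+1+2+1+3+9+1+1 = 23, so the proportions are 0.04348, 0.04348, 0.04348, 0.04348, 0.04348, 0.04348, 0.08696, 0.04348, 0.13043, 0.3913, 0.04348, 0.04348 (working shown to 5 dp, full precision carried).
Each pᵢ ln pᵢ term: 0.04348×(-3.13549)=-0.13633, 0.04348×(-3.13549)=-0.13633, 0.04348×(-3.13549)=-0.13633, 0.04348×(-3.13549)=-0.13633, 0.04348×(-3.13549)=-0.13633, 0.04348×(-3.13549)=-0.13633, 0.08696×(-2.44235)=-0.21238, 0.04348×(-3.13549)=-0.13633, 0.13043×(-2.03688)=-0.26568, 0.3913×(-0.93827)=-0.36715, 0.04348×(-3.13549)=-0.13633, 0.04348×(-3.13549)=-0.13633.
Sum = -2.07214, so H' = 2.072.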